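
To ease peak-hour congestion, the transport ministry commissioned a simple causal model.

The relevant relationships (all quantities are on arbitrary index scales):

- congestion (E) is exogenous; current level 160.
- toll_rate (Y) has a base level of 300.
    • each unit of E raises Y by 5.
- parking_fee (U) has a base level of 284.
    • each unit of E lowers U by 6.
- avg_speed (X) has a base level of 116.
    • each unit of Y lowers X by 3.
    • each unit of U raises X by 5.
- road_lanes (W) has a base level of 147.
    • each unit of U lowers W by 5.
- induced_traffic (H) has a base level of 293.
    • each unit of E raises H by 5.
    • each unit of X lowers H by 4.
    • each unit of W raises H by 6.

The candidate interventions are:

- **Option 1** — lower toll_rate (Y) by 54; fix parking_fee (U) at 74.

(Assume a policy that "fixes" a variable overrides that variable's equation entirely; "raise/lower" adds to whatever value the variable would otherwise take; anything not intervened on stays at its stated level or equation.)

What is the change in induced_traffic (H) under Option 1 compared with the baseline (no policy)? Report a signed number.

Baseline:
  E = 160
  Y = 300 + 5·160 = 1100
  U = 284 − 6·160 = -676
  X = 116 − 3·1100 + 5·(-676) = -6564
  W = 147 − 5·(-676) = 3527
  H = 293 + 5·160 − 4·(-6564) + 6·3527 = 48511
Option 1 (Y − 54, U := 74):
  E = 160
  Y = 300 + 5·160 (−54 from intervention) = 1046
  U = 74
  X = 116 − 3·1046 + 5·74 = -2652
  W = 147 − 5·74 = -223
  H = 293 + 5·160 − 4·(-2652) + 6·(-223) = 10363
Change in H: 10363 − 48511 = -38148

-38148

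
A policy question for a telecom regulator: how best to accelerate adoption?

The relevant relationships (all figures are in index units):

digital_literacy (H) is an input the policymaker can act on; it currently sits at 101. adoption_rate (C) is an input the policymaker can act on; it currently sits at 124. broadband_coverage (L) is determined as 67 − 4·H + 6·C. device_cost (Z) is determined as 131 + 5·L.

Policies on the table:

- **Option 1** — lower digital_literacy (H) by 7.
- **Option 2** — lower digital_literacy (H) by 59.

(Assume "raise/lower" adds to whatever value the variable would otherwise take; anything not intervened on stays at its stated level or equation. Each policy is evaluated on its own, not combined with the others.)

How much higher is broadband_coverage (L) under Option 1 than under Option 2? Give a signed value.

Option 1 (H − 7):
  H = 101 − 7 = 94
  C = 124
  L = 67 − 4·94 + 6·124 = 435
Option 2 (H − 59):
  H = 101 − 59 = 42
  C = 124
  L = 67 − 4·42 + 6·124 = 643
L: 435 − 643 = -208

-208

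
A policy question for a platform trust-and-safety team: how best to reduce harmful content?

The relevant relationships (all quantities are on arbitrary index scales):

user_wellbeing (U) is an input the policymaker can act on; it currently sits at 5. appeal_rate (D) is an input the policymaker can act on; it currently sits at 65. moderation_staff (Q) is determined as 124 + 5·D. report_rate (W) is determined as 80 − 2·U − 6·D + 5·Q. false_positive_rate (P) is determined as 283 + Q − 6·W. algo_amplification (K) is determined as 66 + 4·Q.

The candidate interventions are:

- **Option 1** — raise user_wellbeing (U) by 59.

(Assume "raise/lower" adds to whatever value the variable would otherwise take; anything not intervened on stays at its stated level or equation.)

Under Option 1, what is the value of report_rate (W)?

Option 1 (U + 59):
  U = 5 + 59 = 64
  D = 65
  Q = 124 + 5·65 = 449
  W = 80 − 2·64 − 6·65 + 5·449 = 1807

1807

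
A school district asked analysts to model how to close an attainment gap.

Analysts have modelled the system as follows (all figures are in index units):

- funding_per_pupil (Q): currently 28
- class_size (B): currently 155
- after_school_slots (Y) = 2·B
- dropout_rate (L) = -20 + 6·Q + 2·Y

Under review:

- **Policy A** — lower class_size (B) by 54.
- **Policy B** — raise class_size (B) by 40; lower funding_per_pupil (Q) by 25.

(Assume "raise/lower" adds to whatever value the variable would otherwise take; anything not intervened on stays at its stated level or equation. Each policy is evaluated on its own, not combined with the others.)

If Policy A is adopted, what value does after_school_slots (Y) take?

202

Policy A (B − 54):
  B = 155 − 54 = 101
  Y = 0 + 2·101 = 202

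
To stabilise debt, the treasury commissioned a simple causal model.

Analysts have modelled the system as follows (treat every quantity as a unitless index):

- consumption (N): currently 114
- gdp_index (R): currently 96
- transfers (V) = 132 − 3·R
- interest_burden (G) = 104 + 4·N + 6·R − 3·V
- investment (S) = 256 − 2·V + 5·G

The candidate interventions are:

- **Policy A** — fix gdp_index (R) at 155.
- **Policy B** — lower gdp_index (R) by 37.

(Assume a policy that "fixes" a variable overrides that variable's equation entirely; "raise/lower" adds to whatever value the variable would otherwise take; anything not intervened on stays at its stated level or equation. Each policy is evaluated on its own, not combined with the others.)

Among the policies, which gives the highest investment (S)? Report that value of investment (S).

Policy A (R := 155):
  N = 114
  R = 155
  V = 132 − 3·155 = -333
  G = 104 + 4·114 + 6·155 − 3·(-333) = 2489
  S = 256 − 2·(-333) + 5·2489 = 13367
Policy B (R − 37):
  N = 114
  R = 96 − 37 = 59
  V = 132 − 3·59 = -45
  G = 104 + 4·114 + 6·59 − 3·(-45) = 1049
  S = 256 − 2·(-45) + 5·1049 = 5591
Comparing — Policy A: S=13367, Policy B: S=5591. Highest is 13367 (Policy A).

13367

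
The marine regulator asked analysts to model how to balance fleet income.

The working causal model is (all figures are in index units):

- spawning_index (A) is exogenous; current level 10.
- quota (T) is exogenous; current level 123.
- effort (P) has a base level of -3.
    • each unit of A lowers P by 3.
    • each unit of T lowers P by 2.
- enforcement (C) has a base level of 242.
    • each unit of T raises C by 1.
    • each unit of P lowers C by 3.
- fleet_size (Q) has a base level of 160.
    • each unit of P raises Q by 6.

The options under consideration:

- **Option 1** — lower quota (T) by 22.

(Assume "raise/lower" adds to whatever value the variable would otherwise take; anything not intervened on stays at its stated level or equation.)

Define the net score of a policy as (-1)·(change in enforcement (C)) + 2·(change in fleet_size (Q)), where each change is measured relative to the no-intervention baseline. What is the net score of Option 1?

Baseline:
  A = 10
  T = 123
  P = -3 − 3·10 − 2·123 = -279
  C = 242 + 123 − 3·(-279) = 1202
  Q = 160 + 6·(-279) = -1514
Option 1 (T − 22):
  A = 10
  T = 123 − 22 = 101
  P = -3 − 3·10 − 2·101 = -235
  C = 242 + 101 − 3·(-235) = 1048
  Q = 160 + 6·(-235) = -1250
ΔC = 1048 − 1202 = -154; ΔQ = -1250 − (-1514) = 264
Score = (-1)·(-154) + 2·264 = 682

682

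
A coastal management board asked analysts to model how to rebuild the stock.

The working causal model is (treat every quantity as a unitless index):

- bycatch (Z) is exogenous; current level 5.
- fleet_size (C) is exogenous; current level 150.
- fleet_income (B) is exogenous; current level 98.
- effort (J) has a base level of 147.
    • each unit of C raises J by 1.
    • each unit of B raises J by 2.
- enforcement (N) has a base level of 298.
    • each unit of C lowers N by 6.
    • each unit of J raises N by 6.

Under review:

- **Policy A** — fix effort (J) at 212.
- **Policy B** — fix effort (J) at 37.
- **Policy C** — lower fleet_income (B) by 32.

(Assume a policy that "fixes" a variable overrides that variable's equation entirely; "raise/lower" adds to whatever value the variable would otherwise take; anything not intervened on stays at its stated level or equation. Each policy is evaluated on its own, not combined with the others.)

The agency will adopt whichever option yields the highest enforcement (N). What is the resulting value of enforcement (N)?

Policy A (J := 212):
  C = 150
  B = 98
  J = 212
  N = 298 − 6·150 + 6·212 = 670
Policy B (J := 37):
  C = 150
  B = 98
  J = 37
  N = 298 − 6·150 + 6·37 = -380
Policy C (B − 32):
  C = 150
  B = 98 − 32 = 66
  J = 147 + 150 + 2·66 = 429
  N = 298 − 6·150 + 6·429 = 1972
Comparing — Policy A: N=670, Policy B: N=-380, Policy C: N=1972. Highest is 1972 (Policy C).

1972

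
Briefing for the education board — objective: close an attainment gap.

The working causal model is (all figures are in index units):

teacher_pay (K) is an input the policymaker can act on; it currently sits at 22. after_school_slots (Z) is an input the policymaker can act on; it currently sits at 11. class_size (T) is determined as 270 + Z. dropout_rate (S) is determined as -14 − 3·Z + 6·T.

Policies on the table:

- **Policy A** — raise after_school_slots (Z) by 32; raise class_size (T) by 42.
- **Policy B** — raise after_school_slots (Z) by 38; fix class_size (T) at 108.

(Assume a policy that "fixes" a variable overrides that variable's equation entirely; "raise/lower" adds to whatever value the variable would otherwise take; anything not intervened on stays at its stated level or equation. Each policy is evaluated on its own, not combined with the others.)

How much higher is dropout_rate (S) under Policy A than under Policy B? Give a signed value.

1500

Policy A (Z + 32, T + 42):
  Z = 11 + 32 = 43
  T = 270 + 43 (+42 from intervention) = 355
  S = -14 − 3·43 + 6·355 = 1987
Policy B (Z + 38, T := 108):
  Z = 11 + 38 = 49
  T = 108
  S = -14 − 3·49 + 6·108 = 487
S: 1987 − 487 = 1500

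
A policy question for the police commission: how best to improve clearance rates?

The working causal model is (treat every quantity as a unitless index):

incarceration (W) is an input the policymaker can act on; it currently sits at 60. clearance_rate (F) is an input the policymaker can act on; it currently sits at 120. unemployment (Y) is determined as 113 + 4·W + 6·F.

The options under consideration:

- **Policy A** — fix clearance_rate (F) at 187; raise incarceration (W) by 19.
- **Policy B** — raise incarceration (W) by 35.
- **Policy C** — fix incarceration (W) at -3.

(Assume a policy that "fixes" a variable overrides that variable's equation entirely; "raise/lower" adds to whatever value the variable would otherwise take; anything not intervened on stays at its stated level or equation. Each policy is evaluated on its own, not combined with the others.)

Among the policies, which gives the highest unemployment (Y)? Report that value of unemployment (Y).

1551

Policy A (F := 187, W + 19):
  W = 60 + 19 = 79
  F = 187
  Y = 113 + 4·79 + 6·187 = 1551
Policy B (W + 35):
  W = 60 + 35 = 95
  F = 120
  Y = 113 + 4·95 + 6·120 = 1213
Policy C (W := -3):
  W = -3
  F = 120
  Y = 113 + 4·(-3) + 6·120 = 821
Comparing — Policy A: Y=1551, Policy B: Y=1213, Policy C: Y=821. Highest is 1551 (Policy A).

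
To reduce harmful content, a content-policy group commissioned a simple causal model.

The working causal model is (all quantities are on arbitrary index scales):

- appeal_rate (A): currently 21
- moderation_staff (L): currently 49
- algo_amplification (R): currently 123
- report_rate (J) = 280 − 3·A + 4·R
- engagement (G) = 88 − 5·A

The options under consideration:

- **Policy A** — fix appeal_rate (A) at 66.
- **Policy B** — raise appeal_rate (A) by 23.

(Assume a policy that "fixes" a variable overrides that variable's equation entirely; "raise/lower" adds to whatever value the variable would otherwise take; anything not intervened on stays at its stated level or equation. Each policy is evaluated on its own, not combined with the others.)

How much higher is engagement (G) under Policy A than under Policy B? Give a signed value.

Policy A (A := 66):
  A = 66
  G = 88 − 5·66 = -242
Policy B (A + 23):
  A = 21 + 23 = 44
  G = 88 − 5·44 = -132
G: -242 − (-132) = -110

-110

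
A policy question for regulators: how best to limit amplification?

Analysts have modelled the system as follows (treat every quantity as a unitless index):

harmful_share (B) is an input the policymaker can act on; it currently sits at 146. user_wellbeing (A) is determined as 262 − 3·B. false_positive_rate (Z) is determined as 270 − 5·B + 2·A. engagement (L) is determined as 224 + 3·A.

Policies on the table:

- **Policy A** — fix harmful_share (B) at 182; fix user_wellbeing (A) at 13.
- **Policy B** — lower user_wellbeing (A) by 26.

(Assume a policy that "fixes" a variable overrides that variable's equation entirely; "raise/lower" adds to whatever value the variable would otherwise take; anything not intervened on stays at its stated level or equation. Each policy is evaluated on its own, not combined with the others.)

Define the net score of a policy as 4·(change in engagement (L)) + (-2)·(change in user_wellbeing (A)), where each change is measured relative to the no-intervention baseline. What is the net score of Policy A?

1890

Baseline:
  B = 146
  A = 262 − 3·146 = -176
  L = 224 + 3·(-176) = -304
Policy A (B := 182, A := 13):
  B = 182
  A = 13
  L = 224 + 3·13 = 263
ΔL = 263 − (-304) = 567; ΔA = 13 − (-176) = 189
Score = 4·567 + (-2)·189 = 1890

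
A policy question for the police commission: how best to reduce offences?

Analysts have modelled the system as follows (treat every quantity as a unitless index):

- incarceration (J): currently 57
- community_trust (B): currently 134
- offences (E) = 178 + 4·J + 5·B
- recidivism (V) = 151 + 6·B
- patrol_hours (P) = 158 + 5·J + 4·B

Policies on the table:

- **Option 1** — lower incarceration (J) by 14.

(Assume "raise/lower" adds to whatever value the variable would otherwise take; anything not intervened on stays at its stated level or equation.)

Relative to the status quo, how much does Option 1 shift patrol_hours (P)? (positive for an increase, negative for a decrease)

Baseline:
  J = 57
  B = 134
  P = 158 + 5·57 + 4·134 = 979
Option 1 (J − 14):
  J = 57 − 14 = 43
  B = 134
  P = 158 + 5·43 + 4·134 = 909
Change in P: 909 − 979 = -70

-70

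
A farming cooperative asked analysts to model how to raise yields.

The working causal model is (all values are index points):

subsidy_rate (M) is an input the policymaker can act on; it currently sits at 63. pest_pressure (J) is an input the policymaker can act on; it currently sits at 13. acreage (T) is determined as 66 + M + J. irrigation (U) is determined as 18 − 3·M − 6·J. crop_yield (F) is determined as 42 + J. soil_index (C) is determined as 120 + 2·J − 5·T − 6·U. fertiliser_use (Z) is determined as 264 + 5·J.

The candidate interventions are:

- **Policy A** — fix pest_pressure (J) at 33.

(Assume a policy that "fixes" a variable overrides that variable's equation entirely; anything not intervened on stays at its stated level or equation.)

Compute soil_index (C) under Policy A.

Policy A (J := 33):
  M = 63
  J = 33
  T = 66 + 63 + 33 = 162
  U = 18 − 3·63 − 6·33 = -369
  C = 120 + 2·33 − 5·162 − 6·(-369) = 1590

1590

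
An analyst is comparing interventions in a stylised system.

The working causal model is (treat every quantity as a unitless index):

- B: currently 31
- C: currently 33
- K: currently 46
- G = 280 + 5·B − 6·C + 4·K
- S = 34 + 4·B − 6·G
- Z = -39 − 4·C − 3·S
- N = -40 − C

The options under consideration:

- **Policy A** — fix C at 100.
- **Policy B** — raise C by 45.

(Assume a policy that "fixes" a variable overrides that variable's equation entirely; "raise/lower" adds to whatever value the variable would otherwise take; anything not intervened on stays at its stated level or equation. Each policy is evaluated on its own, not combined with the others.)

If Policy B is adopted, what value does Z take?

1893

Policy B (C + 45):
  B = 31
  C = 33 + 45 = 78
  K = 46
  G = 280 + 5·31 − 6·78 + 4·46 = 151
  S = 34 + 4·31 − 6·151 = -748
  Z = -39 − 4·78 − 3·(-748) = 1893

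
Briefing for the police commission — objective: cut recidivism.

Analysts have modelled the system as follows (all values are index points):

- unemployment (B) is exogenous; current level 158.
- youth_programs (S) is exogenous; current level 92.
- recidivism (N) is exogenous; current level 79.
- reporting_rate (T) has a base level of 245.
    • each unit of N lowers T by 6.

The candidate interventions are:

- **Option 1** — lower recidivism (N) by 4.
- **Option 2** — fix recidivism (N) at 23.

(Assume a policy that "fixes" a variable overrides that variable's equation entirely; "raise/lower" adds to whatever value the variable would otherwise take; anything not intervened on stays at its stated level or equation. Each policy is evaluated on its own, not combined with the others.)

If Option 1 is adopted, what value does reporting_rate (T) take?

Option 1 (N − 4):
  N = 79 − 4 = 75
  T = 245 − 6·75 = -205

-205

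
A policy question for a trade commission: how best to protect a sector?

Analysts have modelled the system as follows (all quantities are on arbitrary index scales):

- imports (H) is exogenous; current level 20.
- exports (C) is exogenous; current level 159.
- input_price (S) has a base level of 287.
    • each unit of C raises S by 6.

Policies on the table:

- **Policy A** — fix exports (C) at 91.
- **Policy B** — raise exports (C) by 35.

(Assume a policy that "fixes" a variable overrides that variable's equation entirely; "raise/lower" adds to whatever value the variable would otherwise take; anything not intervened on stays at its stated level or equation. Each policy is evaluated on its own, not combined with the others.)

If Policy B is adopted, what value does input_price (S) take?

Policy B (C + 35):
  C = 159 + 35 = 194
  S = 287 + 6·194 = 1451

1451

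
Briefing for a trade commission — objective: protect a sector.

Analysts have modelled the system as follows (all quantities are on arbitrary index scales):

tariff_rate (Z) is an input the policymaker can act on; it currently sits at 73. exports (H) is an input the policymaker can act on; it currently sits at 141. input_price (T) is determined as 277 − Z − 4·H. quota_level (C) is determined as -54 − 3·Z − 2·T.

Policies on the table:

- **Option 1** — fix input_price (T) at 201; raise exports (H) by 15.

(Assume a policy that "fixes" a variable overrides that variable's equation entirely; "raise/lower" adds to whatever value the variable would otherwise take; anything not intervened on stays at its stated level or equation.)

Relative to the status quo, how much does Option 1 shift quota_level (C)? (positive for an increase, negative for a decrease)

Baseline:
  Z = 73
  H = 141
  T = 277 − 73 − 4·141 = -360
  C = -54 − 3·73 − 2·(-360) = 447
Option 1 (T := 201, H + 15):
  Z = 73
  H = 141 + 15 = 156
  T = 201
  C = -54 − 3·73 − 2·201 = -675
Change in C: -675 − 447 = -1122

-1122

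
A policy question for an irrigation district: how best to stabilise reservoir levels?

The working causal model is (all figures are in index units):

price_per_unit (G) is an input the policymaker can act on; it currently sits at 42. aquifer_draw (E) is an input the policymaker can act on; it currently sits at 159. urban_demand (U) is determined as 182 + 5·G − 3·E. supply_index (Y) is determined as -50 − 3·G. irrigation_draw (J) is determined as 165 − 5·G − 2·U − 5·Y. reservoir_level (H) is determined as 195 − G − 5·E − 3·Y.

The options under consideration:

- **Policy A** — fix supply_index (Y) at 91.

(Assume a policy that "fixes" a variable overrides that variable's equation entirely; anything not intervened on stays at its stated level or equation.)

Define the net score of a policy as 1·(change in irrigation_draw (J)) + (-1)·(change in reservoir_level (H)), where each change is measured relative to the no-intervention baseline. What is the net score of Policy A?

Baseline:
  G = 42
  E = 159
  U = 182 + 5·42 − 3·159 = -85
  Y = -50 − 3·42 = -176
  J = 165 − 5·42 − 2·(-85) − 5·(-176) = 1005
  H = 195 − 42 − 5·159 − 3·(-176) = -114
Policy A (Y := 91):
  G = 42
  E = 159
  U = 182 + 5·42 − 3·159 = -85
  Y = 91
  J = 165 − 5·42 − 2·(-85) − 5·91 = -330
  H = 195 − 42 − 5·159 − 3·91 = -915
ΔJ = -330 − 1005 = -1335; ΔH = -915 − (-114) = -801
Score = 1·(-1335) + (-1)·(-801) = -534

-534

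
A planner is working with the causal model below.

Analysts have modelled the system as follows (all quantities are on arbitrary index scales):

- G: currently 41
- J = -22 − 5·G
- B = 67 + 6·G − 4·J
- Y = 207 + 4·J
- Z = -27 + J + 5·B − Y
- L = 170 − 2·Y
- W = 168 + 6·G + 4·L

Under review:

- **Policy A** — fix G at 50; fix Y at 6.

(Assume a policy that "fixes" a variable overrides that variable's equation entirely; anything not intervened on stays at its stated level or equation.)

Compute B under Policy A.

1455

Policy A (G := 50, Y := 6):
  G = 50
  J = -22 − 5·50 = -272
  B = 67 + 6·50 − 4·(-272) = 1455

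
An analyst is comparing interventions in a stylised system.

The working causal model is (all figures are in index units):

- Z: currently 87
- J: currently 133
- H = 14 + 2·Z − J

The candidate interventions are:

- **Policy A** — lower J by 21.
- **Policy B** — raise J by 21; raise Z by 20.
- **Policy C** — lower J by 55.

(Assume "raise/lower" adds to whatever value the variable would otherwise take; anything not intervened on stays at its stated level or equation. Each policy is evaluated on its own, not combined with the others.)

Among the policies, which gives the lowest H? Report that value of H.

Policy A (J − 21):
  Z = 87
  J = 133 − 21 = 112
  H = 14 + 2·87 − 112 = 76
Policy B (J + 21, Z + 20):
  Z = 87 + 20 = 107
  J = 133 + 21 = 154
  H = 14 + 2·107 − 154 = 74
Policy C (J − 55):
  Z = 87
  J = 133 − 55 = 78
  H = 14 + 2·87 − 78 = 110
Comparing — Policy A: H=76, Policy B: H=74, Policy C: H=110. Lowest is 74 (Policy B).

74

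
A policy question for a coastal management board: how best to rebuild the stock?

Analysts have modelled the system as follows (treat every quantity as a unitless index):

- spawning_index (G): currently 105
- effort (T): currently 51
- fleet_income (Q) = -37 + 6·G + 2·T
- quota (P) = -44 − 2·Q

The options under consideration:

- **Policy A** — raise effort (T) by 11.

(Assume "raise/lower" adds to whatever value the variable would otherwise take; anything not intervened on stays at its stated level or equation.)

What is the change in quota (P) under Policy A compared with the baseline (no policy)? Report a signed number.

-44

Baseline:
  G = 105
  T = 51
  Q = -37 + 6·105 + 2·51 = 695
  P = -44 − 2·695 = -1434
Policy A (T + 11):
  G = 105
  T = 51 + 11 = 62
  Q = -37 + 6·105 + 2·62 = 717
  P = -44 − 2·717 = -1478
Change in P: -1478 − (-1434) = -44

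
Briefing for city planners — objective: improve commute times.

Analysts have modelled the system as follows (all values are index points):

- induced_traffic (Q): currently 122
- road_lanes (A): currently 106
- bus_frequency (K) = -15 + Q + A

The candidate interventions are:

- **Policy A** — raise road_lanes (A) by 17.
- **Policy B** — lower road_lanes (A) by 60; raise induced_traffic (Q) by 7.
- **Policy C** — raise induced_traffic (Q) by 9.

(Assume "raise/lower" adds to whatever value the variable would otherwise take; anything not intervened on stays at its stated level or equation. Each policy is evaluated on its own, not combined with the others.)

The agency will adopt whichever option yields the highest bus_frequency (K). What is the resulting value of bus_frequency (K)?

Policy A (A + 17):
  Q = 122
  A = 106 + 17 = 123
  K = -15 + 122 + 123 = 230
Policy B (A − 60, Q + 7):
  Q = 122 + 7 = 129
  A = 106 − 60 = 46
  K = -15 + 129 + 46 = 160
Policy C (Q + 9):
  Q = 122 + 9 = 131
  A = 106
  K = -15 + 131 + 106 = 222
Comparing — Policy A: K=230, Policy B: K=160, Policy C: K=222. Highest is 230 (Policy A).

230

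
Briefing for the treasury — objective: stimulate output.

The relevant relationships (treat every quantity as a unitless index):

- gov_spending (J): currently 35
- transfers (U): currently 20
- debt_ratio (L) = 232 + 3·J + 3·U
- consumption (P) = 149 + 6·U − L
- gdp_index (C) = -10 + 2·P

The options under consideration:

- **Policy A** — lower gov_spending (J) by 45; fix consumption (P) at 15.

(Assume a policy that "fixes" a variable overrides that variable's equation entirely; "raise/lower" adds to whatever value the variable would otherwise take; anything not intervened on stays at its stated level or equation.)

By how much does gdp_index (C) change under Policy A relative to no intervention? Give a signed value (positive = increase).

286

Baseline:
  J = 35
  U = 20
  L = 232 + 3·35 + 3·20 = 397
  P = 149 + 6·20 − 397 = -128
  C = -10 + 2·(-128) = -266
Policy A (J − 45, P := 15):
  J = 35 − 45 = -10
  U = 20
  L = 232 + 3·(-10) + 3·20 = 262
  P = 15
  C = -10 + 2·15 = 20
Change in C: 20 − (-266) = 286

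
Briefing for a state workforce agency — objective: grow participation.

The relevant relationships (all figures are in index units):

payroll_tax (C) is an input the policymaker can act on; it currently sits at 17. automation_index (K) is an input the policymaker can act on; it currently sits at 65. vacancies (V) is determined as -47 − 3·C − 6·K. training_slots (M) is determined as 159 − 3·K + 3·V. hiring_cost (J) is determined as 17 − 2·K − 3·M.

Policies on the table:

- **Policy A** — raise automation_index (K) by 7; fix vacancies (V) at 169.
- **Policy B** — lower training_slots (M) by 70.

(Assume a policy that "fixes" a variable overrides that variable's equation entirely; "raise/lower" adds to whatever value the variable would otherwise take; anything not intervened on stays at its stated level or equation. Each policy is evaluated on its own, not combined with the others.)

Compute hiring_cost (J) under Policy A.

Policy A (K + 7, V := 169):
  C = 17
  K = 65 + 7 = 72
  V = 169
  M = 159 − 3·72 + 3·169 = 450
  J = 17 − 2·72 − 3·450 = -1477

-1477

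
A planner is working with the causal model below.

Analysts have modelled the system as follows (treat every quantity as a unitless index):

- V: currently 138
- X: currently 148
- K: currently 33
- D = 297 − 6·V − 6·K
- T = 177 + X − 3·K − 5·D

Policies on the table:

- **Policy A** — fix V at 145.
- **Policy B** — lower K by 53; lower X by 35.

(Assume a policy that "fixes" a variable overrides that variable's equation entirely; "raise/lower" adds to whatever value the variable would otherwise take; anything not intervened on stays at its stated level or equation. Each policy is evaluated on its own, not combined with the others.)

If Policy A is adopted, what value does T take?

Policy A (V := 145):
  V = 145
  X = 148
  K = 33
  D = 297 − 6·145 − 6·33 = -771
  T = 177 + 148 − 3·33 − 5·(-771) = 4081

4081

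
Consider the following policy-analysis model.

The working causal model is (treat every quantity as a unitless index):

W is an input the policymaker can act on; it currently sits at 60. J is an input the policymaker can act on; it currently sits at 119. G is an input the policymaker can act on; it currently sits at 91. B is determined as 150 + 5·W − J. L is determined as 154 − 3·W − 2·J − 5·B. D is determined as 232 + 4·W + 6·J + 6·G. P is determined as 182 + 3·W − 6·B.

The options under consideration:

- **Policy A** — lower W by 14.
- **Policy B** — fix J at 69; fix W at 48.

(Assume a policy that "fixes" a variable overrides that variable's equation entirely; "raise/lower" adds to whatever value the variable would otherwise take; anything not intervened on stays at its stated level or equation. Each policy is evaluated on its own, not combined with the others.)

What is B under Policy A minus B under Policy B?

-60

Policy A (W − 14):
  W = 60 − 14 = 46
  J = 119
  B = 150 + 5·46 − 119 = 261
Policy B (J := 69, W := 48):
  W = 48
  J = 69
  B = 150 + 5·48 − 69 = 321
B: 261 − 321 = -60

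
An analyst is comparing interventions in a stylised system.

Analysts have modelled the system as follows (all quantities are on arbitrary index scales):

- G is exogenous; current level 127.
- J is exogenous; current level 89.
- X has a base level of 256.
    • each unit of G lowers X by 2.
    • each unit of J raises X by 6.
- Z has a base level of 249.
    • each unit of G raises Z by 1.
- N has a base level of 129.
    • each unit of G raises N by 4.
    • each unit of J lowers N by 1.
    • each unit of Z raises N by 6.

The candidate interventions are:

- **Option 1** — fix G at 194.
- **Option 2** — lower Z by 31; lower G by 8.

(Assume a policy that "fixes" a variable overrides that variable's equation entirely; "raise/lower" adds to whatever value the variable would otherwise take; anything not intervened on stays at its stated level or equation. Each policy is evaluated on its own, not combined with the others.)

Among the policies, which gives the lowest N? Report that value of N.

Option 1 (G := 194):
  G = 194
  J = 89
  Z = 249 + 194 = 443
  N = 129 + 4·194 − 89 + 6·443 = 3474
Option 2 (Z − 31, G − 8):
  G = 127 − 8 = 119
  J = 89
  Z = 249 + 119 (−31 from intervention) = 337
  N = 129 + 4·119 − 89 + 6·337 = 2538
Comparing — Option 1: N=3474, Option 2: N=2538. Lowest is 2538 (Option 2).

2538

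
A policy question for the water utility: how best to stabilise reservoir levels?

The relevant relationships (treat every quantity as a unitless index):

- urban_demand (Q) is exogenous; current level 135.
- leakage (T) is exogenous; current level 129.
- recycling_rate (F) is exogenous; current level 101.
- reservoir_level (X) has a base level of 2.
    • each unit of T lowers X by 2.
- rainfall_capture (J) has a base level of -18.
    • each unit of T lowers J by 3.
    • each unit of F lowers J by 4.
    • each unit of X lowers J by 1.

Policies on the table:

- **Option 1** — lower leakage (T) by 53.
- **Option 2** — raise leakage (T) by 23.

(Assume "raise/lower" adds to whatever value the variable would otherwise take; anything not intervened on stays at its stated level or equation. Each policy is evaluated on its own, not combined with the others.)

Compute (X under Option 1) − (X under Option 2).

152

Option 1 (T − 53):
  T = 129 − 53 = 76
  X = 2 − 2·76 = -150
Option 2 (T + 23):
  T = 129 + 23 = 152
  X = 2 − 2·152 = -302
X: -150 − (-302) = 152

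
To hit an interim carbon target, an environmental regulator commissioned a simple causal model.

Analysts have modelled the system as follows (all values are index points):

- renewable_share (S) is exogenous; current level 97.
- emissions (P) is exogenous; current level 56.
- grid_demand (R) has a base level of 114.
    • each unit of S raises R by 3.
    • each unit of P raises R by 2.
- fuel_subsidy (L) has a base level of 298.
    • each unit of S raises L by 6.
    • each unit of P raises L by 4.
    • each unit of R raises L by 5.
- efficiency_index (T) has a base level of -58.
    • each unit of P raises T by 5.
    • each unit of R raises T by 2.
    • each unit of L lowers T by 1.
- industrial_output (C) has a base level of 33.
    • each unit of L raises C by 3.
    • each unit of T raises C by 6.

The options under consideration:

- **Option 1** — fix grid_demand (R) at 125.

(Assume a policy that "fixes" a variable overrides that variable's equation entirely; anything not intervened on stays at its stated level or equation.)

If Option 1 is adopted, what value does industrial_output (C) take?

-2322

Option 1 (R := 125):
  S = 97
  P = 56
  R = 125
  L = 298 + 6·97 + 4·56 + 5·125 = 1729
  T = -58 + 5·56 + 2·125 − 1729 = -1257
  C = 33 + 3·1729 + 6·(-1257) = -2322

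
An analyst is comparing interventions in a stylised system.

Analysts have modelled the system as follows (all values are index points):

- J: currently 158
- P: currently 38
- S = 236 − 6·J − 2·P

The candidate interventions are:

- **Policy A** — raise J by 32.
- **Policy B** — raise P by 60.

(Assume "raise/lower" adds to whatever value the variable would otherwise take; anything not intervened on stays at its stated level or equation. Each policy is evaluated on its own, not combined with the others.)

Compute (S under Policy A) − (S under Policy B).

-72

Policy A (J + 32):
  J = 158 + 32 = 190
  P = 38
  S = 236 − 6·190 − 2·38 = -980
Policy B (P + 60):
  J = 158
  P = 38 + 60 = 98
  S = 236 − 6·158 − 2·98 = -908
S: -980 − (-908) = -72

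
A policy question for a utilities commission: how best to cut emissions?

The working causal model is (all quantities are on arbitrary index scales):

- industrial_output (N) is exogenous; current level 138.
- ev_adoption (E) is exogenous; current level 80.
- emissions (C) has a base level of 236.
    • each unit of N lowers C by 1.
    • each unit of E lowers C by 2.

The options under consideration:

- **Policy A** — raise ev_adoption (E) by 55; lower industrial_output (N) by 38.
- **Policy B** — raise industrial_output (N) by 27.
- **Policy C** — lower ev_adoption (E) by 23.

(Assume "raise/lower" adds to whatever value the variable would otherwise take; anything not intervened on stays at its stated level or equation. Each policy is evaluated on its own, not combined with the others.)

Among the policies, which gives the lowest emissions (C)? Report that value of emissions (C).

-134

Policy A (E + 55, N − 38):
  N = 138 − 38 = 100
  E = 80 + 55 = 135
  C = 236 − 100 − 2·135 = -134
Policy B (N + 27):
  N = 138 + 27 = 165
  E = 80
  C = 236 − 165 − 2·80 = -89
Policy C (E − 23):
  N = 138
  E = 80 − 23 = 57
  C = 236 − 138 − 2·57 = -16
Comparing — Policy A: C=-134, Policy B: C=-89, Policy C: C=-16. Lowest is -134 (Policy A).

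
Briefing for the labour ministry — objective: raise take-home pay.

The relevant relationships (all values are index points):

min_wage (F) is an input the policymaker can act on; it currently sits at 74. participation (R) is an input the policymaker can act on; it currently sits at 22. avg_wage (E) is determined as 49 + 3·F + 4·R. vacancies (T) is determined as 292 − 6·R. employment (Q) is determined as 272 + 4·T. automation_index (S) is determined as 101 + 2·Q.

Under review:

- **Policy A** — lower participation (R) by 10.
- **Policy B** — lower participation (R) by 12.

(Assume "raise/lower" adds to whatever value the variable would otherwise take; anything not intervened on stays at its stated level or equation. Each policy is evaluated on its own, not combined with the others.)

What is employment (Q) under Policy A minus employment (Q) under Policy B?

-48

Policy A (R − 10):
  R = 22 − 10 = 12
  T = 292 − 6·12 = 220
  Q = 272 + 4·220 = 1152
Policy B (R − 12):
  R = 22 − 12 = 10
  T = 292 − 6·10 = 232
  Q = 272 + 4·232 = 1200
Q: 1152 − 1200 = -48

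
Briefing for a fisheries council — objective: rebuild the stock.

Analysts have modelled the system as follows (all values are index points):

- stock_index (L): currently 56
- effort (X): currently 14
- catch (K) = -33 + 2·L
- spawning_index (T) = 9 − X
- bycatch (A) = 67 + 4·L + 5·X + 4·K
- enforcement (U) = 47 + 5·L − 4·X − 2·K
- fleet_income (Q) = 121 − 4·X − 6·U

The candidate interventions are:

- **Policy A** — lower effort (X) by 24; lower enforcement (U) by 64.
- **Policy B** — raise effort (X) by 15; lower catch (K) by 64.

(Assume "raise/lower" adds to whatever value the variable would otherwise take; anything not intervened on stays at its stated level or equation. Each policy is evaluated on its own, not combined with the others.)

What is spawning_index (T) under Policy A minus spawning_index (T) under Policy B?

39

Policy A (X − 24, U − 64):
  X = 14 − 24 = -10
  T = 9 − (-10) = 19
Policy B (X + 15, K − 64):
  X = 14 + 15 = 29
  T = 9 − 29 = -20
T: 19 − (-20) = 39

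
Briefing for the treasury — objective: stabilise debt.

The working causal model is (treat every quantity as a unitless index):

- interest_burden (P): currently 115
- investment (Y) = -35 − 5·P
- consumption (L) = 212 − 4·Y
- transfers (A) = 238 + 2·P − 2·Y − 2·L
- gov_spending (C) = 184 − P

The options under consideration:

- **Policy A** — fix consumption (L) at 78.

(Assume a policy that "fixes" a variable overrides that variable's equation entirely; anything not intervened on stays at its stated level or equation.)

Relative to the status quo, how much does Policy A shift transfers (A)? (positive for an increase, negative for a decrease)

5148

Baseline:
  P = 115
  Y = -35 − 5·115 = -610
  L = 212 − 4·(-610) = 2652
  A = 238 + 2·115 − 2·(-610) − 2·2652 = -3616
Policy A (L := 78):
  P = 115
  Y = -35 − 5·115 = -610
  L = 78
  A = 238 + 2·115 − 2·(-610) − 2·78 = 1532
Change in A: 1532 − (-3616) = 5148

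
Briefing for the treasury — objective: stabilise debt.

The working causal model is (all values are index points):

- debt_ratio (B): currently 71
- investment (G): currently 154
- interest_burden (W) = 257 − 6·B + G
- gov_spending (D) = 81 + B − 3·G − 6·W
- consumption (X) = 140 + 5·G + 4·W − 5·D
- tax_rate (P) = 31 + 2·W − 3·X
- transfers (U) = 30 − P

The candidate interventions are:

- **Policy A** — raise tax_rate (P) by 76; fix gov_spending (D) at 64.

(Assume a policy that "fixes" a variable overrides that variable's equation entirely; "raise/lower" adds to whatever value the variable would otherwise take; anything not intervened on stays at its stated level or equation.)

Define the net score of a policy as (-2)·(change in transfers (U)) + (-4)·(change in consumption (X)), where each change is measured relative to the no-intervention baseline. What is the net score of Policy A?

14352

Baseline:
  B = 71
  G = 154
  W = 257 − 6·71 + 154 = -15
  D = 81 + 71 − 3·154 − 6·(-15) = -220
  X = 140 + 5·154 + 4·(-15) − 5·(-220) = 1950
  P = 31 + 2·(-15) − 3·1950 = -5849
  U = 30 − (-5849) = 5879
Policy A (P + 76, D := 64):
  B = 71
  G = 154
  W = 257 − 6·71 + 154 = -15
  D = 64
  X = 140 + 5·154 + 4·(-15) − 5·64 = 530
  P = 31 + 2·(-15) − 3·530 (+76 from intervention) = -1513
  U = 30 − (-1513) = 1543
ΔU = 1543 − 5879 = -4336; ΔX = 530 − 1950 = -1420
Score = (-2)·(-4336) + (-4)·(-1420) = 14352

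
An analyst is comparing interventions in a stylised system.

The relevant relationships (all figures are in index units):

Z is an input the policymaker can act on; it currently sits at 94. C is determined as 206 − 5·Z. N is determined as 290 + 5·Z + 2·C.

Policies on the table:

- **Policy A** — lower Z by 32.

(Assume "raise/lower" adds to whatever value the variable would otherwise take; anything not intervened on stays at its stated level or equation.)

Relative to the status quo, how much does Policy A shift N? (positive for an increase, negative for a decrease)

Baseline:
  Z = 94
  C = 206 − 5·94 = -264
  N = 290 + 5·94 + 2·(-264) = 232
Policy A (Z − 32):
  Z = 94 − 32 = 62
  C = 206 − 5·62 = -104
  N = 290 + 5·62 + 2·(-104) = 392
Change in N: 392 − 232 = 160

160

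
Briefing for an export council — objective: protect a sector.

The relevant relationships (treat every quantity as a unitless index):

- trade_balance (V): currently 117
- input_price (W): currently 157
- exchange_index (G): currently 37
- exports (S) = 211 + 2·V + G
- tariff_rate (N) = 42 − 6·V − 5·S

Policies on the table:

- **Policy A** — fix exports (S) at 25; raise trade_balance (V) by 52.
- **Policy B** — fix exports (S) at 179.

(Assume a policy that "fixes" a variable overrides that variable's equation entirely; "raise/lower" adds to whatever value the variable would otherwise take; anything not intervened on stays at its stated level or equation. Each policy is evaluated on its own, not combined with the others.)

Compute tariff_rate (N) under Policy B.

Policy B (S := 179):
  V = 117
  G = 37
  S = 179
  N = 42 − 6·117 − 5·179 = -1555

-1555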